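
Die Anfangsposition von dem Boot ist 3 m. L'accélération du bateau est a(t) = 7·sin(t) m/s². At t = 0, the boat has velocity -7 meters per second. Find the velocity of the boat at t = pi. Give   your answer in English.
We must find the integral of our acceleration equation a(t) = 7·sin(t) 1 time. The antiderivative of acceleration, with v(0) = -7, gives velocity: v(t) = -7·cos(t). Using v(t) = -7·cos(t) and substituting t = pi, we find v = 7.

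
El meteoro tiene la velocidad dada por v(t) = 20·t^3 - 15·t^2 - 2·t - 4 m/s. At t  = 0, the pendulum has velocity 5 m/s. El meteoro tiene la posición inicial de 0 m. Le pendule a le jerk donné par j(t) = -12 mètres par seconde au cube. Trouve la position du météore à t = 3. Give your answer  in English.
To find the answer, we compute 1 antiderivative of v(t) = 20·t^3 - 15·t^2 - 2·t - 4. The integral of velocity, with x(0) = 0, gives position: x(t) = 5·t^4 - 5·t^3 - t^2 - 4·t. Using x(t) = 5·t^4 - 5·t^3 - t^2 - 4·t and substituting t = 3, we find x = 249.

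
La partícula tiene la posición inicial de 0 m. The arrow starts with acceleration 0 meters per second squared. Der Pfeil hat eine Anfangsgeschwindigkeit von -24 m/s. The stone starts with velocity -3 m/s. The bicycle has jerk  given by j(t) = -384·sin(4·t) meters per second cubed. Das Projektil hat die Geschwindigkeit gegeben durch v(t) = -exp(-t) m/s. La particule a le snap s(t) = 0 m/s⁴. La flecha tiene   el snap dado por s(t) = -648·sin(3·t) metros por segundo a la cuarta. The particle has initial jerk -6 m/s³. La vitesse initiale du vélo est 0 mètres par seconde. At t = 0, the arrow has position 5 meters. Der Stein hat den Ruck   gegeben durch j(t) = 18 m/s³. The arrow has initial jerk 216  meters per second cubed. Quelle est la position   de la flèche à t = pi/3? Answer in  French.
Nous devons intégrer notre équation du snap s(t) = -648·sin(3·t) 4 fois. En prenant ∫s(t)dt et en appliquant j(0) = 216, nous trouvons j(t) = 216·cos(3·t). En intégrant le jerk et en utilisant la condition initiale a(0) = 0, nous obtenons a(t) = 72·sin(3·t). En prenant ∫a(t)dt et en appliquant v(0) = -24, nous trouvons v(t) = -24·cos(3·t). En prenant ∫v(t)dt et en appliquant x(0) = 5, nous trouvons x(t) = 5 - 8·sin(3·t). Nous avons la position x(t) = 5 - 8·sin(3·t). En substituant t = pi/3: x(pi/3) = 5.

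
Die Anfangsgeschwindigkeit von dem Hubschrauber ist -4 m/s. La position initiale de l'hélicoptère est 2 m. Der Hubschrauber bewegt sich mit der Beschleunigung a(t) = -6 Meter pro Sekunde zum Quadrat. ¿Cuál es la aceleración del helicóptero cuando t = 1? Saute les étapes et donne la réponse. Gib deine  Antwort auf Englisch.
a(1) = -6.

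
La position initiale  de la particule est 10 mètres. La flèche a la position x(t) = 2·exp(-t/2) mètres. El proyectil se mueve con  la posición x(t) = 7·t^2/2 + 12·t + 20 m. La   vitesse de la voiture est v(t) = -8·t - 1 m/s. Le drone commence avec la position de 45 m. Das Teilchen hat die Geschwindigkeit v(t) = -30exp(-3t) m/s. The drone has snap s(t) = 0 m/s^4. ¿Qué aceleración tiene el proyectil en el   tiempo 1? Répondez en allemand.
Ausgehend von der Position x(t) = 7·t^2/2 + 12·t + 20, nehmen wir 2 Ableitungen. Die Ableitung von der Position ergibt die Geschwindigkeit: v(t) = 7·t + 12. Mit d/dt von v(t) finden wir a(t) = 7. Wir haben die Beschleunigung a(t) = 7. Durch Einsetzen von t = 1: a(1) = 7.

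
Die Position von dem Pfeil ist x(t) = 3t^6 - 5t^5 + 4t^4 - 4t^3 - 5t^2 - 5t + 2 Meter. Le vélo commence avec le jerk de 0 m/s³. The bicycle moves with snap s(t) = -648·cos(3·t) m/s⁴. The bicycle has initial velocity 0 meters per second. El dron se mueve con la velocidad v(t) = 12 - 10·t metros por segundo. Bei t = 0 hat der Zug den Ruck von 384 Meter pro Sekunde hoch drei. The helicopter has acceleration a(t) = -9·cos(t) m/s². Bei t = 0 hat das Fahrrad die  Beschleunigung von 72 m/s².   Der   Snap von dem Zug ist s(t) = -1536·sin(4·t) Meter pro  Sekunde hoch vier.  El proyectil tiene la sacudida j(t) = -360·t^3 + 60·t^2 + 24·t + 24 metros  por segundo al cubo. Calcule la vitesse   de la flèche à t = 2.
Pour résoudre ceci, nous devons prendre 1 dérivée de notre équation de la position x(t) = 3·t^6 - 5·t^5 + 4·t^4 - 4·t^3 - 5·t^2 - 5·t + 2. En prenant d/dt de x(t), nous trouvons v(t) = 18·t^5 - 25·t^4 + 16·t^3 - 12·t^2 - 10·t - 5. Nous avons la vitesse v(t) = 18·t^5 - 25·t^4 + 16·t^3 - 12·t^2 - 10·t - 5. En substituant t = 2: v(2) = 231.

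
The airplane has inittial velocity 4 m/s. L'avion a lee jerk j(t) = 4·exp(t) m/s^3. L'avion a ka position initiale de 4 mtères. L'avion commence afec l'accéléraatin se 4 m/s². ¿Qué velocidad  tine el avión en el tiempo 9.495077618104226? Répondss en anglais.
To find the answer, we compute 2 integrals of j(t) = 4·exp(t). The integral of jerk, with a(0) = 4, gives acceleration: a(t) = 4·exp(t). Integrating acceleration and using the initial condition v(0) = 4, we get v(t) = 4·exp(t). We have velocity v(t) = 4·exp(t). Substituting t = 9.495077618104226: v(9.495077618104226) = 53176.5069559560.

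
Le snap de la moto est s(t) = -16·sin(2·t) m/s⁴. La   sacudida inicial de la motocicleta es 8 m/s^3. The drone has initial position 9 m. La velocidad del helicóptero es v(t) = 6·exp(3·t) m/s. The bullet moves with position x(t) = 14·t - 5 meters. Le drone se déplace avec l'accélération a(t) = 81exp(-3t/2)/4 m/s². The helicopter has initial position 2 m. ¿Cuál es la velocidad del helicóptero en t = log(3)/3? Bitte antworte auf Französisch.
De l'équation de la vitesse v(t) = 6·exp(3·t), nous substituons t = log(3)/3 pour obtenir v = 18.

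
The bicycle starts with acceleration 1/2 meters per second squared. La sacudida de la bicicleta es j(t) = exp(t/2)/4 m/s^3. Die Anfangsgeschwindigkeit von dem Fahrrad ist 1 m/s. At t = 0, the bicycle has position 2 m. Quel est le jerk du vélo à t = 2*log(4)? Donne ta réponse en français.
Nous avons le jerk j(t) = exp(t/2)/4. En substituant t = 2*log(4): j(2*log(4)) = 1.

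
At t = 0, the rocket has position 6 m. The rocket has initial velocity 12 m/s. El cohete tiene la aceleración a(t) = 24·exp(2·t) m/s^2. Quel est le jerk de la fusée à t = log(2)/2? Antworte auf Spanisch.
Para resolver esto, necesitamos tomar 1 derivada de nuestra ecuación de la aceleración a(t) = 24·exp(2·t). Tomando d/dt de a(t), encontramos j(t) = 48·exp(2·t). Tenemos la sacudida j(t) = 48·exp(2·t). Sustituyendo t = log(2)/2: j(log(2)/2) = 96.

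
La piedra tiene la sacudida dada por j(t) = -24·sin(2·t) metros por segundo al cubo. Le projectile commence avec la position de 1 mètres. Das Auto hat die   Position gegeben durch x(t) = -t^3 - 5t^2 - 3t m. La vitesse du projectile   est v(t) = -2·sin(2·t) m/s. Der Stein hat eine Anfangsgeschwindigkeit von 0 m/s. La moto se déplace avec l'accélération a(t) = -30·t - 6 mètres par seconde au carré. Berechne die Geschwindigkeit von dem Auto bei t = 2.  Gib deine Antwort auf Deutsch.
Wir müssen unsere Gleichung für die Position x(t) = -t^3 - 5·t^2 - 3·t 1-mal ableiten. Mit d/dt von x(t) finden wir v(t) = -3·t^2 - 10·t - 3. Aus der Gleichung für die Geschwindigkeit v(t) = -3·t^2 - 10·t - 3, setzen wir t = 2 ein und erhalten v = -35.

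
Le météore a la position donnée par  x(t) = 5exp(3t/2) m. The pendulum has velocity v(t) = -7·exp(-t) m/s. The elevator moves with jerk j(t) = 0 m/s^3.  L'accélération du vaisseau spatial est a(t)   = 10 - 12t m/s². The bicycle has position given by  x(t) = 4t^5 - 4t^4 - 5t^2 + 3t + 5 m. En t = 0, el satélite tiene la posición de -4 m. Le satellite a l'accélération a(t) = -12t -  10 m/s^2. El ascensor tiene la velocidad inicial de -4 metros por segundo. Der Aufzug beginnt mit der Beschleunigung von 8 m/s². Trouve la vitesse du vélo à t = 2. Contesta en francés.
Nous devons dériver notre équation de la position x(t) = 4·t^5 - 4·t^4 - 5·t^2 + 3·t + 5 1 fois. En prenant d/dt de x(t), nous trouvons v(t) = 20·t^4 - 16·t^3 - 10·t + 3. Nous avons la vitesse v(t) = 20·t^4 - 16·t^3 - 10·t + 3. En substituant t = 2: v(2) = 175.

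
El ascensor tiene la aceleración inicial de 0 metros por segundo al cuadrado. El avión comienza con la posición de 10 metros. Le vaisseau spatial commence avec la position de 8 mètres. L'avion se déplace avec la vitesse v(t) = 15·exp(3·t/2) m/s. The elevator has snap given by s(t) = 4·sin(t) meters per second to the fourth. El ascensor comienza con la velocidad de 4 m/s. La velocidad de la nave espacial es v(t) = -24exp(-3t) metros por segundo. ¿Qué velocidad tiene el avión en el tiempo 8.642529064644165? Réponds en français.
De l'équation de la vitesse v(t) = 15·exp(3·t/2), nous substituons t = 8.642529064644165 pour obtenir v = 6400225.60230296.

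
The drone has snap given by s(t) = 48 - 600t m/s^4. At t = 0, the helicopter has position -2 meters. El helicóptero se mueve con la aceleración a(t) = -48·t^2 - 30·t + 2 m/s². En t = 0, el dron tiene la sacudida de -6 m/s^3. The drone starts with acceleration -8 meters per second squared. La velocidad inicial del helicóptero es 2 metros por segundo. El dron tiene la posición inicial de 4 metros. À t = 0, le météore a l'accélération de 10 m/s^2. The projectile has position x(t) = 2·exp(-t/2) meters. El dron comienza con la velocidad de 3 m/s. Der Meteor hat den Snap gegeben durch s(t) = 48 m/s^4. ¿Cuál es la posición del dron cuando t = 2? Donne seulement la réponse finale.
La posición en t = 2 es x = -142.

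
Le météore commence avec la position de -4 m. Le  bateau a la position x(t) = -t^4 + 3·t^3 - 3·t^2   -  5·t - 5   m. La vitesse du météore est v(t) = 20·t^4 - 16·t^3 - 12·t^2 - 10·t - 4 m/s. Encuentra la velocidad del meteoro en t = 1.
Tenemos la velocidad v(t) = 20·t^4 - 16·t^3 - 12·t^2 - 10·t - 4. Sustituyendo t = 1: v(1) = -22.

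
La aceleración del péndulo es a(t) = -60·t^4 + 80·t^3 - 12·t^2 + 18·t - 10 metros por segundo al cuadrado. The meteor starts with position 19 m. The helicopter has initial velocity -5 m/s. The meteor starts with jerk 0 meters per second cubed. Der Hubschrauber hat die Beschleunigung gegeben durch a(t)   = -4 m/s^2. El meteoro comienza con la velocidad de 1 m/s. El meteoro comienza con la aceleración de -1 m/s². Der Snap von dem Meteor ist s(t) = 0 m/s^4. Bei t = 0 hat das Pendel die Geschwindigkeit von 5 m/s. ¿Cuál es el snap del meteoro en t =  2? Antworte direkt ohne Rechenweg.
s(2) = 0.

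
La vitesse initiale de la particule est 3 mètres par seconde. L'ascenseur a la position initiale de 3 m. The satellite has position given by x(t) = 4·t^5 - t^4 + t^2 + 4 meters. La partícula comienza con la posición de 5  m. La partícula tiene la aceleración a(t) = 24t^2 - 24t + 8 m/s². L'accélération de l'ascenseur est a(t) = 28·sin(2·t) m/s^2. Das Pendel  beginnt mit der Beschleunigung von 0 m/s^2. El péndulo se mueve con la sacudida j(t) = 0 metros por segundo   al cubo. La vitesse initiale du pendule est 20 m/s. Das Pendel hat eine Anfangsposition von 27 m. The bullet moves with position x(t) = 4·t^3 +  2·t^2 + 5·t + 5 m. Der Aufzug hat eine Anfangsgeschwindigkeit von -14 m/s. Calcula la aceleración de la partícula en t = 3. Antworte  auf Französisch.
En utilisant a(t) = 24·t^2 - 24·t + 8 et en substituant t = 3, nous trouvons a = 152.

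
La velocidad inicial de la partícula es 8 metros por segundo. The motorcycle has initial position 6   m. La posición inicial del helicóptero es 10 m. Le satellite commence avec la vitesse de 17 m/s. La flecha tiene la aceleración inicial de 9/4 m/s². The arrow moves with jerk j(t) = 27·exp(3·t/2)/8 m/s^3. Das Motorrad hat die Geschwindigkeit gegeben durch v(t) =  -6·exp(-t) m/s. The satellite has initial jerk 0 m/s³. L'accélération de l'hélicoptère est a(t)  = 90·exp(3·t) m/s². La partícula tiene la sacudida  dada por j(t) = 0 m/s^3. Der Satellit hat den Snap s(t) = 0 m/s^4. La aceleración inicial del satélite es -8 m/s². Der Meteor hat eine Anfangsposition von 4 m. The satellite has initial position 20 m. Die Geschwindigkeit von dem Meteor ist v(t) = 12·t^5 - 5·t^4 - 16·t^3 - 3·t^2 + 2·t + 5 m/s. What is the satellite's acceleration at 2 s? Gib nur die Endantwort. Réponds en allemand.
a(2) = -8.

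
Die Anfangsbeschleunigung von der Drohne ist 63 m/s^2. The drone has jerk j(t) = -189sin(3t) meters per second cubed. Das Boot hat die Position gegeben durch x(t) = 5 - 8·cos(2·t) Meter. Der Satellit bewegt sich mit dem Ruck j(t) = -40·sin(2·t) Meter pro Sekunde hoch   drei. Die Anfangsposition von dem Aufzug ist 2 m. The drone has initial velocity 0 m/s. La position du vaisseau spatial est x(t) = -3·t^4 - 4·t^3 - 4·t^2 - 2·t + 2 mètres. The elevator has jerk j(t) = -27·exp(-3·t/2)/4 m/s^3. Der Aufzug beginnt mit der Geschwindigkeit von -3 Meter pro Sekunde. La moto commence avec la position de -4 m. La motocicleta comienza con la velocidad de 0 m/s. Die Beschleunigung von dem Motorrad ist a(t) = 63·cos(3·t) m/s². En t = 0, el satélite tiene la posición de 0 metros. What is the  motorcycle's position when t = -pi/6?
We must find the antiderivative of our acceleration equation a(t) = 63·cos(3·t) 2 times. Finding the integral of a(t) and using v(0) = 0: v(t) = 21·sin(3·t). Finding the integral of v(t) and using x(0) = -4: x(t) = 3 - 7·cos(3·t). From the given position equation x(t) = 3 - 7·cos(3·t), we substitute t = -pi/6 to get x = 3.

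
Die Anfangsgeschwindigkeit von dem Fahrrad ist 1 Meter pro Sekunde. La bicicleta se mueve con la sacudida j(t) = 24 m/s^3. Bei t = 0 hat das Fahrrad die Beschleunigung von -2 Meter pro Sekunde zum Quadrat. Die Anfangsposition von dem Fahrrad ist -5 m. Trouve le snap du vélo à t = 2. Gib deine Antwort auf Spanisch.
Para resolver esto, necesitamos tomar 1 derivada de nuestra ecuación de la sacudida j(t) = 24. Derivando la sacudida, obtenemos el snap: s(t) = 0. Tenemos el snap s(t) = 0. Sustituyendo t = 2: s(2) = 0.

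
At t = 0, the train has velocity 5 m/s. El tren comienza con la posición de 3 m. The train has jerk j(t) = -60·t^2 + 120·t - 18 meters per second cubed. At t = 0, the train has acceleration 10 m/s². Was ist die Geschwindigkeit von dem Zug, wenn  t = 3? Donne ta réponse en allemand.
Um dies zu lösen, müssen wir 2 Integrale unserer Gleichung für den Ruck j(t) = -60·t^2 + 120·t - 18 finden. Mit ∫j(t)dt und Anwendung von a(0) = 10, finden wir a(t) = -20·t^3 + 60·t^2 - 18·t + 10. Mit ∫a(t)dt und Anwendung von v(0) = 5, finden wir v(t) = -5·t^4 + 20·t^3 - 9·t^2 + 10·t + 5. Wir haben die Geschwindigkeit v(t) = -5·t^4 + 20·t^3 - 9·t^2 + 10·t + 5. Durch Einsetzen von t = 3: v(3) = 89.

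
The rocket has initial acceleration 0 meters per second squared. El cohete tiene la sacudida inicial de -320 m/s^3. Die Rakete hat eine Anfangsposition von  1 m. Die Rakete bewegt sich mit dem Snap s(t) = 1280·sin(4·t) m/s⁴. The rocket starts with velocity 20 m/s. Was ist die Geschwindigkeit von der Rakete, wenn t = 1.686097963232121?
Ausgehend von dem Snap s(t) = 1280·sin(4·t), nehmen wir 3 Stammfunktionen. Durch Integration von dem Snap und Verwendung der Anfangsbedingung j(0) = -320, erhalten wir j(t) = -320·cos(4·t). Das Integral von dem Ruck ist die Beschleunigung. Mit a(0) = 0 erhalten wir a(t) = -80·sin(4·t). Mit ∫a(t)dt und Anwendung von v(0) = 20, finden wir v(t) = 20·cos(4·t). Mit v(t) = 20·cos(4·t) und Einsetzen von t = 1.686097963232121, finden wir v = 17.9103240347796.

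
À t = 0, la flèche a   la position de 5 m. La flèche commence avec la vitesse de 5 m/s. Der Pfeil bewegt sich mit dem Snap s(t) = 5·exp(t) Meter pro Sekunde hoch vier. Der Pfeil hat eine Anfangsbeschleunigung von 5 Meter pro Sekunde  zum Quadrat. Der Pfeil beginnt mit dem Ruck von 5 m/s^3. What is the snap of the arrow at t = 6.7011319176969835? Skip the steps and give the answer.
At t = 6.7011319176969835, s = 4066.62961168539.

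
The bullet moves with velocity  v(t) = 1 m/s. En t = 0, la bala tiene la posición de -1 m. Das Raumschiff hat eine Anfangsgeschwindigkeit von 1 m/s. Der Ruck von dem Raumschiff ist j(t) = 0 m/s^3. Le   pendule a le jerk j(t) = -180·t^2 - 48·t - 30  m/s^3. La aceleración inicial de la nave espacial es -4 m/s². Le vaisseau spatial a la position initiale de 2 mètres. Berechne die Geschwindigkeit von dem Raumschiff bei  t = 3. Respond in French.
En partant du jerk j(t) = 0, nous prenons 2 primitives. L'intégrale du jerk, avec a(0) = -4, donne l'accélération: a(t) = -4. L'intégrale de l'accélération, avec v(0) = 1, donne la vitesse: v(t) = 1 - 4·t. Nous avons la vitesse v(t) = 1 - 4·t. En substituant t = 3: v(3) = -11.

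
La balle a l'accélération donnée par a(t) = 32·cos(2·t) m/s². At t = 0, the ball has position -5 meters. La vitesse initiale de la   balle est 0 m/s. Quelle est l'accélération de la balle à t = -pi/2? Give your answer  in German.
Wir haben die Beschleunigung a(t) = 32·cos(2·t). Durch Einsetzen von t = -pi/2: a(-pi/2) = -32.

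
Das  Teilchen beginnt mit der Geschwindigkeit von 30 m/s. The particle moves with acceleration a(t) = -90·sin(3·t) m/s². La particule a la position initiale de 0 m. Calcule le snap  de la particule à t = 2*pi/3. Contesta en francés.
Nous devons dériver notre équation de l'accélération a(t) = -90·sin(3·t) 2 fois. La dérivée de l'accélération donne le jerk: j(t) = -270·cos(3·t). La dérivée du jerk donne le snap: s(t) = 810·sin(3·t). Nous avons le snap s(t) = 810·sin(3·t). En substituant t = 2*pi/3: s(2*pi/3) = 0.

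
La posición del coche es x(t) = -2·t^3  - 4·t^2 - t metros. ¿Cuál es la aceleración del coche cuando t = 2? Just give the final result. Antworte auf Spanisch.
En t = 2, a = -32.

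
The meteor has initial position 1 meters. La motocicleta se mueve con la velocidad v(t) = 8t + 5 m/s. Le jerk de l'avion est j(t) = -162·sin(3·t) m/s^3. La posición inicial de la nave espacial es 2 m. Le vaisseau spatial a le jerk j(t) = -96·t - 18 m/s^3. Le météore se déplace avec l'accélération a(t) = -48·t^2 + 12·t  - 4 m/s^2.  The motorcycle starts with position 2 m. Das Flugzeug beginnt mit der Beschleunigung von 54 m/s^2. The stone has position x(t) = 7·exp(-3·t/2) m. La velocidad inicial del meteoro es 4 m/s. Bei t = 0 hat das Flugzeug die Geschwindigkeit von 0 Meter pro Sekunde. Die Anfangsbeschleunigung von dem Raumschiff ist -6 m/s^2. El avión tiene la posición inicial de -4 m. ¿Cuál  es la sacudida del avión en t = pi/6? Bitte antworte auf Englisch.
We have jerk j(t) = -162·sin(3·t). Substituting t = pi/6: j(pi/6) = -162.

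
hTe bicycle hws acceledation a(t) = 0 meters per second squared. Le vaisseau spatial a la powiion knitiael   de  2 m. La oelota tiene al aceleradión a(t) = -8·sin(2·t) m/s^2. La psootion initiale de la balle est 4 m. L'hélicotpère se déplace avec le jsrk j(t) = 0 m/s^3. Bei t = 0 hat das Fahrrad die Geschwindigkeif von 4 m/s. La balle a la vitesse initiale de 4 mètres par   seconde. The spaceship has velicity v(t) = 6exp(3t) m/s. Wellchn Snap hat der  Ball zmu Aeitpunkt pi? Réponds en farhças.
Pour résoudre ceci, nous devons prendre 2 dérivées de notre équation de l'accélération a(t) = -8·sin(2·t). En dérivant l'accélération, nous obtenons le jerk: j(t) = -16·cos(2·t). La dérivée du jerk donne le snap: s(t) = 32·sin(2·t). De l'équation du snap s(t) = 32·sin(2·t), nous substituons t = pi pour obtenir s = 0.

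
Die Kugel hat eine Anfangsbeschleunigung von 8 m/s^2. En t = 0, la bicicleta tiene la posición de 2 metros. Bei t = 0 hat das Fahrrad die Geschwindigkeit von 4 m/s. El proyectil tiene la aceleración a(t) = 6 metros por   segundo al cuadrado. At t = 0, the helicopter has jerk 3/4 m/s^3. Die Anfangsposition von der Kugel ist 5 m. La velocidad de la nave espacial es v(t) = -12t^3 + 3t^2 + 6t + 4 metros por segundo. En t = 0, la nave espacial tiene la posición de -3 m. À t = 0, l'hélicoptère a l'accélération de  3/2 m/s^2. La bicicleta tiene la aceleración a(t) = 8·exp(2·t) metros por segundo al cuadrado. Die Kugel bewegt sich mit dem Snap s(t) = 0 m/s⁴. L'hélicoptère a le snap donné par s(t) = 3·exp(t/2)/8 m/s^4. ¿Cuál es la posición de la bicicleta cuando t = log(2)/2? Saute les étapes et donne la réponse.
La posición en t = log(2)/2 es x = 4.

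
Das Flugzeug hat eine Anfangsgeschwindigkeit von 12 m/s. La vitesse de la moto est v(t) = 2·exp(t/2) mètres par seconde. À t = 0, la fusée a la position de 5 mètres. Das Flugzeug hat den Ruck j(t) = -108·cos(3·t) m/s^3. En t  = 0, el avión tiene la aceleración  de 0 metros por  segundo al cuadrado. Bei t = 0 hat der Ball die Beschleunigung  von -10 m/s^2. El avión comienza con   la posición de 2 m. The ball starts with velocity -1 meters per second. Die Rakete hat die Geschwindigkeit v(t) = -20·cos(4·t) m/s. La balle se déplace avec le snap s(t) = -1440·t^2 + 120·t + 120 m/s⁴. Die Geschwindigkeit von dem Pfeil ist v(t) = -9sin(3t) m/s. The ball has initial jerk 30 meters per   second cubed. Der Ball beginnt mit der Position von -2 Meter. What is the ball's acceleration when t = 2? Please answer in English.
To find the answer, we compute 2 antiderivatives of s(t) = -1440·t^2 + 120·t + 120. Finding the antiderivative of s(t) and using j(0) = 30: j(t) = -480·t^3 + 60·t^2 + 120·t + 30. Finding the antiderivative of j(t) and using a(0) = -10: a(t) = -120·t^4 + 20·t^3 + 60·t^2 + 30·t - 10. Using a(t) = -120·t^4 + 20·t^3 + 60·t^2 + 30·t - 10 and substituting t = 2, we find a = -1470.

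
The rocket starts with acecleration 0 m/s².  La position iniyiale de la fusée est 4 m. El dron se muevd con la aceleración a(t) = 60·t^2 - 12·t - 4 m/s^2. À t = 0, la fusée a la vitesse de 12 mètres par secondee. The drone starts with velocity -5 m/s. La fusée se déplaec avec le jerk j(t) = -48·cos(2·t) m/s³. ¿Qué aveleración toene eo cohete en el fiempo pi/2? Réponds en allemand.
Um dies zu lösen, müssen wir 1 Stammfunktion unserer Gleichung für den Ruck j(t) = -48·cos(2·t) finden. Mit ∫j(t)dt und Anwendung von a(0) = 0, finden wir a(t) = -24·sin(2·t). Mit a(t) = -24·sin(2·t) und Einsetzen von t = pi/2, finden wir a = 0.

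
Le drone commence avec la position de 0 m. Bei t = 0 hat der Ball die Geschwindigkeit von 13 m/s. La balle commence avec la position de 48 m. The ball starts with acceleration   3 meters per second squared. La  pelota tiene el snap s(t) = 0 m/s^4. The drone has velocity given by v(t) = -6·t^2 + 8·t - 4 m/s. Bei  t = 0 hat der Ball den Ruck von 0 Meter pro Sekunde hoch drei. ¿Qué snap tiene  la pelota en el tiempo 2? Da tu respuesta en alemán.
Aus der Gleichung für den Snap s(t) = 0, setzen wir t = 2 ein und erhalten s = 0.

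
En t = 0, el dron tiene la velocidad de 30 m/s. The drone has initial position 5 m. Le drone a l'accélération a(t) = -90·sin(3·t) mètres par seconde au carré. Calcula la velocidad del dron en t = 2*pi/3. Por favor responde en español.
Para resolver esto, necesitamos tomar 1 antiderivada de nuestra ecuación de la aceleración a(t) = -90·sin(3·t). Integrando la aceleración y usando la condición inicial v(0) = 30, obtenemos v(t) = 30·cos(3·t). Usando v(t) = 30·cos(3·t) y sustituyendo t = 2*pi/3, encontramos v = 30.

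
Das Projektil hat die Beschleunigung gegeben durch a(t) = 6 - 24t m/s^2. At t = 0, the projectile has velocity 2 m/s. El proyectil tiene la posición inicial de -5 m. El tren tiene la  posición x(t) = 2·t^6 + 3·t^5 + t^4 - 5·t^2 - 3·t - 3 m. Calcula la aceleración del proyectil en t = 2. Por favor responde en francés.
De l'équation de l'accélération a(t) = 6 - 24·t, nous substituons t = 2 pour obtenir a = -42.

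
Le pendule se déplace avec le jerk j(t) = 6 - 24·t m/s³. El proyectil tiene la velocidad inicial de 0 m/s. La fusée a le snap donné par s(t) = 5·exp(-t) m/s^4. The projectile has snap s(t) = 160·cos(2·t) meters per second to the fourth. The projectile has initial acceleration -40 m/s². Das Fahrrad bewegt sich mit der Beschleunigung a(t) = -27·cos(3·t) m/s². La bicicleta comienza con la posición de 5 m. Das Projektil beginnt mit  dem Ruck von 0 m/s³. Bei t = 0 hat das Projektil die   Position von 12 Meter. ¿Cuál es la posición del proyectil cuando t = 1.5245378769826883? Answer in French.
Nous devons trouver l'intégrale de notre équation du snap s(t) = 160·cos(2·t) 4 fois. L'intégrale du snap est le jerk. En utilisant j(0) = 0, nous obtenons j(t) = 80·sin(2·t). La primitive du jerk, avec a(0) = -40, donne l'accélération: a(t) = -40·cos(2·t). En prenant ∫a(t)dt et en appliquant v(0) = 0, nous trouvons v(t) = -20·sin(2·t). La primitive de la vitesse, avec x(0) = 12, donne la position: x(t) = 10·cos(2·t) + 2. De l'équation de la position x(t) = 10·cos(2·t) + 2, nous substituons t = 1.5245378769826883 pour obtenir x = -7.95723363393198.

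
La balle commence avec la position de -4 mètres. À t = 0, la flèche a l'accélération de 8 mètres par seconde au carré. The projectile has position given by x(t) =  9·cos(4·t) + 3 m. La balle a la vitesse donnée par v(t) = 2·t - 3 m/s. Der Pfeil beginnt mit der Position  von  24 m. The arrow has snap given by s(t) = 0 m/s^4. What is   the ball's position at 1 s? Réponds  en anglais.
Starting from velocity v(t) = 2·t - 3, we take 1 integral. Taking ∫v(t)dt and applying x(0) = -4, we find x(t) = t^2 - 3·t - 4. We have position x(t) = t^2 - 3·t - 4. Substituting t = 1: x(1) = -6.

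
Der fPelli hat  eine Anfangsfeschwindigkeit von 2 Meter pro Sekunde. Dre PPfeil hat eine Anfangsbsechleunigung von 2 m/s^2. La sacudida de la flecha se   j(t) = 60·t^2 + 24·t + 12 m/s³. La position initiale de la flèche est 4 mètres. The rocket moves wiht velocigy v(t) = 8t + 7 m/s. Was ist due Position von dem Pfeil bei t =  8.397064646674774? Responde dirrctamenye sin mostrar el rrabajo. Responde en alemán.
x(8.397064646674774) = 47995.4024850198.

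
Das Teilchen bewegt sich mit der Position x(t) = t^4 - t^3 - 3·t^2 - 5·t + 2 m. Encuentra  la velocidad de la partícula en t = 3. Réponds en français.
Pour résoudre ceci, nous devons prendre 1 dérivée de notre équation de la position x(t) = t^4 - t^3 - 3·t^2 - 5·t + 2. En prenant d/dt de x(t), nous trouvons v(t) = 4·t^3 - 3·t^2 - 6·t - 5. De l'équation de la vitesse v(t) = 4·t^3 - 3·t^2 - 6·t - 5, nous substituons t = 3 pour obtenir v = 58.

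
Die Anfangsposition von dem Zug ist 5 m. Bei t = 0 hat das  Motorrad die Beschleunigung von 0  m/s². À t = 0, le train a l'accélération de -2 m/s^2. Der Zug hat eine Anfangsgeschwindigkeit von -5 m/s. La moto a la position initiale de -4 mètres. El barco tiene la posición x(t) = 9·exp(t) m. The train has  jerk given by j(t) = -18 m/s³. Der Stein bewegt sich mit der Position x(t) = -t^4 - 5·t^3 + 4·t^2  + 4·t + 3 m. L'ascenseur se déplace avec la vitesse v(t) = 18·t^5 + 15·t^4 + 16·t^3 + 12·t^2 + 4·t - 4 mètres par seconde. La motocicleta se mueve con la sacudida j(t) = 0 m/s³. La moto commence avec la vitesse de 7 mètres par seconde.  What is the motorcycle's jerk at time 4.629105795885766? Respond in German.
Wir haben den Ruck j(t) = 0. Durch Einsetzen von t = 4.629105795885766: j(4.629105795885766) = 0.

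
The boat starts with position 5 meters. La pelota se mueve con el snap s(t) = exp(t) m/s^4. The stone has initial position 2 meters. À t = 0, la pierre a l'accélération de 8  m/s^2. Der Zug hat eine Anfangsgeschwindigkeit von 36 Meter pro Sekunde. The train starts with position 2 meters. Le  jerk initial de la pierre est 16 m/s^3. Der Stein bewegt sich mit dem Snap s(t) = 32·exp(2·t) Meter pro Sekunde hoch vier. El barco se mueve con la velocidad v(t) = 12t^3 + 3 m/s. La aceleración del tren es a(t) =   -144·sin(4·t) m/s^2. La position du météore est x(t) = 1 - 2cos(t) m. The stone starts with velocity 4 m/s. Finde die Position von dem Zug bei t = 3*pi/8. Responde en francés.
Nous devons trouver la primitive de notre équation de l'accélération a(t) = -144·sin(4·t) 2 fois. L'intégrale de l'accélération est la vitesse. En utilisant v(0) = 36, nous obtenons v(t) = 36·cos(4·t). En prenant ∫v(t)dt et en appliquant x(0) = 2, nous trouvons x(t) = 9·sin(4·t) + 2. De l'équation de la position x(t) = 9·sin(4·t) + 2, nous substituons t = 3*pi/8 pour obtenir x = -7.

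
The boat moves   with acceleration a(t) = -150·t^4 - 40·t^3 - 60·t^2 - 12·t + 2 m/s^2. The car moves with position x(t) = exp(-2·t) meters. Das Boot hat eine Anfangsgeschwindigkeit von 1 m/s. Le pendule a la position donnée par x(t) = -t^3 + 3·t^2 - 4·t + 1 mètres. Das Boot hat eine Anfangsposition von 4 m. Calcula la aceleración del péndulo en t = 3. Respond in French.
En partant de la position x(t) = -t^3 + 3·t^2 - 4·t + 1, nous prenons 2 dérivées. En prenant d/dt de x(t), nous trouvons v(t) = -3·t^2 + 6·t - 4. En dérivant la vitesse, nous obtenons l'accélération: a(t) = 6 - 6·t. De l'équation de l'accélération a(t) = 6 - 6·t, nous substituons t = 3 pour obtenir a = -12.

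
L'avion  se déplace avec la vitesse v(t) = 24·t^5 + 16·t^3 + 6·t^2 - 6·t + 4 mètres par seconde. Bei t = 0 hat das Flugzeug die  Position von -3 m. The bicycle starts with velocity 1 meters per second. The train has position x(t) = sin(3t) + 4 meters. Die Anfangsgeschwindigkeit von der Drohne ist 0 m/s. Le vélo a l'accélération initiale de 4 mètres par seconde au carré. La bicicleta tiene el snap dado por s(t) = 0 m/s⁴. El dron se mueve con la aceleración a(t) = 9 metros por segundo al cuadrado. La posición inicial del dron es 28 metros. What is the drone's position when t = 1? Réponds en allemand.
Ausgehend von der Beschleunigung a(t) = 9, nehmen wir 2 Integrale. Das Integral von der Beschleunigung, mit v(0) = 0, ergibt die Geschwindigkeit: v(t) = 9·t. Durch Integration von der Geschwindigkeit und Verwendung der Anfangsbedingung x(0) = 28, erhalten wir x(t) = 9·t^2/2 + 28. Aus der Gleichung für die Position x(t) = 9·t^2/2 + 28, setzen wir t = 1 ein und erhalten x = 65/2.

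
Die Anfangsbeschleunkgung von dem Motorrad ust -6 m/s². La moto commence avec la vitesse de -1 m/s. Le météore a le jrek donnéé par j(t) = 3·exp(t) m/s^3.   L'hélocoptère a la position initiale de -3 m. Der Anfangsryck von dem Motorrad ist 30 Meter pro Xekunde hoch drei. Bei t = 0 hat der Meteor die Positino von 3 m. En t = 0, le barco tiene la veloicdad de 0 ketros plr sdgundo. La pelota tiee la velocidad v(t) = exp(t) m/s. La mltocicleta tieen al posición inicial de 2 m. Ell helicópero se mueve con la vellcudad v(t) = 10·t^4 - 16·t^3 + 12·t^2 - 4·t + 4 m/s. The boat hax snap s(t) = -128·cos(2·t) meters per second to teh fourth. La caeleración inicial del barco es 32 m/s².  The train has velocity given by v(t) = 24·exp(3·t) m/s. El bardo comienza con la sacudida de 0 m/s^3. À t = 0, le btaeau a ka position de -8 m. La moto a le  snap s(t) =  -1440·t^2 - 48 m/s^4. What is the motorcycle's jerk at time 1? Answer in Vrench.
Pour résoudre ceci, nous devons prendre 1 intégrale de notre équation du snap s(t) = -1440·t^2 - 48. En intégrant le snap et en utilisant la condition initiale j(0) = 30, nous obtenons j(t) = -480·t^3 - 48·t + 30. En utilisant j(t) = -480·t^3 - 48·t + 30 et en substituant t = 1, nous trouvons j = -498.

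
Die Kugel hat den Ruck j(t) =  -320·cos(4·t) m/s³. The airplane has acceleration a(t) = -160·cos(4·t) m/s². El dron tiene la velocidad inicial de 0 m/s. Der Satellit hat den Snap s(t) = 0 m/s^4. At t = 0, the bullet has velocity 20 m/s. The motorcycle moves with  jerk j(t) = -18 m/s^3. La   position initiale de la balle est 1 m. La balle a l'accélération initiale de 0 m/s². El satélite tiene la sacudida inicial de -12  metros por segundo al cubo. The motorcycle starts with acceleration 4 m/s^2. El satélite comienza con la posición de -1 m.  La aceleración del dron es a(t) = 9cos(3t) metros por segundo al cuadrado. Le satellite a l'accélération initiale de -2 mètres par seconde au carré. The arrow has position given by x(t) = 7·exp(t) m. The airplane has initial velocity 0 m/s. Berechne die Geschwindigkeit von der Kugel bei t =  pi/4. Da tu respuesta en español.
Partiendo de la sacudida j(t) = -320·cos(4·t), tomamos 2 integrales. La antiderivada de la sacudida es la aceleración. Usando a(0) = 0, obtenemos a(t) = -80·sin(4·t). La antiderivada de la aceleración es la velocidad. Usando v(0) = 20, obtenemos v(t) = 20·cos(4·t). De la ecuación de la velocidad v(t) = 20·cos(4·t), sustituimos t = pi/4 para obtener v = -20.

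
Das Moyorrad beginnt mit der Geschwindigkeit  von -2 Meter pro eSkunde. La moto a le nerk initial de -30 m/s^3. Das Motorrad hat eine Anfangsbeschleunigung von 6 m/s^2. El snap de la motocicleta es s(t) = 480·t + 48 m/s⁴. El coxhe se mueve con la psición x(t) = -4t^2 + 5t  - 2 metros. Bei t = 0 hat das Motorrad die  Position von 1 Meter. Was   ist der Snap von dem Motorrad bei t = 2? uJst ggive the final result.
Der Snap bei t = 2 ist s = 1008.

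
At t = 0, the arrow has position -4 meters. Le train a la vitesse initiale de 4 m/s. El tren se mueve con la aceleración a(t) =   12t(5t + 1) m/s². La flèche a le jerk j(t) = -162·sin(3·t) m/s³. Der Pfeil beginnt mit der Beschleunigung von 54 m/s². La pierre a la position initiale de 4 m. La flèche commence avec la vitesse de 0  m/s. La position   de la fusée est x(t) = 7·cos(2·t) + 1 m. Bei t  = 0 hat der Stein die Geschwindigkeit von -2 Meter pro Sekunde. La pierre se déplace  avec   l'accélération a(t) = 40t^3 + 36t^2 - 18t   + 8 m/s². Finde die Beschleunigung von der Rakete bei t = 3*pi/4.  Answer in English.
We must differentiate our position equation x(t) = 7·cos(2·t) + 1 2 times. The derivative of position gives velocity: v(t) = -14·sin(2·t). Taking d/dt of v(t), we find a(t) = -28·cos(2·t). From the given acceleration equation a(t) = -28·cos(2·t), we substitute t = 3*pi/4 to get a = 0.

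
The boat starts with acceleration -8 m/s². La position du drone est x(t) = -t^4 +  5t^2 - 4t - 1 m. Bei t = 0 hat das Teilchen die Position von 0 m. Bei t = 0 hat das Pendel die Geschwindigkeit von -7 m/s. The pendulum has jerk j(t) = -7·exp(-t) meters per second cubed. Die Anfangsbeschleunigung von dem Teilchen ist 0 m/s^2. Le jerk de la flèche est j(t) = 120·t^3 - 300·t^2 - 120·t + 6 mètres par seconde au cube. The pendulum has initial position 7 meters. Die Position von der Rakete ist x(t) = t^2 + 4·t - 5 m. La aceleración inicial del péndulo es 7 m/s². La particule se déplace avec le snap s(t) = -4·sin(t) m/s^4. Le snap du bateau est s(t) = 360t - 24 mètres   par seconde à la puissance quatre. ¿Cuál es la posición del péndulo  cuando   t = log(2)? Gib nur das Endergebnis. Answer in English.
The answer is 7/2.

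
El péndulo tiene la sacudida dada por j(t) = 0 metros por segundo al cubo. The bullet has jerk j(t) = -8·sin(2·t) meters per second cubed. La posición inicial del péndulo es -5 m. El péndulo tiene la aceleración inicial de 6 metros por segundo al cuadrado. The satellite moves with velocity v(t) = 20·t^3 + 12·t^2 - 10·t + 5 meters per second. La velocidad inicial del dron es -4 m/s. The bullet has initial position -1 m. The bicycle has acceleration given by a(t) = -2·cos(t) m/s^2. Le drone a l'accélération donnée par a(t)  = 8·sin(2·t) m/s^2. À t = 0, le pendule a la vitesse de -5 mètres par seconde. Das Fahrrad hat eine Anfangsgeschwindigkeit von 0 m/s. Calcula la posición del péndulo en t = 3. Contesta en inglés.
We need to integrate our jerk equation j(t) = 0 3 times. Integrating jerk and using the initial condition a(0) = 6, we get a(t) = 6. The antiderivative of acceleration is velocity. Using v(0) = -5, we get v(t) = 6·t - 5. Integrating velocity and using the initial condition x(0) = -5, we get x(t) = 3·t^2 - 5·t - 5. From the given position equation x(t) = 3·t^2 - 5·t - 5, we substitute t = 3 to get x = 7.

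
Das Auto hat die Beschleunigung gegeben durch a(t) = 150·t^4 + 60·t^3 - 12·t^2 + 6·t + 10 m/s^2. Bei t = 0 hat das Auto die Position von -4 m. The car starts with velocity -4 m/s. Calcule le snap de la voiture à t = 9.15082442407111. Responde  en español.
Partiendo de la aceleración a(t) = 150·t^4 + 60·t^3 - 12·t^2 + 6·t + 10, tomamos 2 derivadas. Derivando la aceleración, obtenemos la sacudida: j(t) = 600·t^3 + 180·t^2 - 24·t + 6. Tomando d/dt de j(t), encontramos s(t) = 1800·t^2 + 360·t - 24. Tenemos el snap s(t) = 1800·t^2 + 360·t - 24. Sustituyendo t = 9.15082442407111: s(9.15082442407111) = 153997.954544983.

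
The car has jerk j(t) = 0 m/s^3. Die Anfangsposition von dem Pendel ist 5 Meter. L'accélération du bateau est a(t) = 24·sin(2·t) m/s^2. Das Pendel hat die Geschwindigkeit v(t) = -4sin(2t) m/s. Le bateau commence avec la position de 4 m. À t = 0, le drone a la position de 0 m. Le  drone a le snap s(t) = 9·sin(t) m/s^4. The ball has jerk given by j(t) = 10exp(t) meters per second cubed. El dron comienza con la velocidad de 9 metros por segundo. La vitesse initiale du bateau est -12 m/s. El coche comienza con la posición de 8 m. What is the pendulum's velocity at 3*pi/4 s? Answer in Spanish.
Tenemos la velocidad v(t) = -4·sin(2·t). Sustituyendo t = 3*pi/4: v(3*pi/4) = 4.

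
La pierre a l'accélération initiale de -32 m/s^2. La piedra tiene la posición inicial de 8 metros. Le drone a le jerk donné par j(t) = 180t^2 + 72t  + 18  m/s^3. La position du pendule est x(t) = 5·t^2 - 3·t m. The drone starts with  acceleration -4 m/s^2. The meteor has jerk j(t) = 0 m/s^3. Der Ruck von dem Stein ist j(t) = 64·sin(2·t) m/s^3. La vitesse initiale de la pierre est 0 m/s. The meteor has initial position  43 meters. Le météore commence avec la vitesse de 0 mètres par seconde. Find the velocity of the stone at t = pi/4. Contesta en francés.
Pour résoudre ceci, nous devons prendre 2 primitives de notre équation du jerk j(t) = 64·sin(2·t). La primitive du jerk est l'accélération. En utilisant a(0) = -32, nous obtenons a(t) = -32·cos(2·t). La primitive de l'accélération est la vitesse. En utilisant v(0) = 0, nous obtenons v(t) = -16·sin(2·t). En utilisant v(t) = -16·sin(2·t) et en substituant t = pi/4, nous trouvons v = -16.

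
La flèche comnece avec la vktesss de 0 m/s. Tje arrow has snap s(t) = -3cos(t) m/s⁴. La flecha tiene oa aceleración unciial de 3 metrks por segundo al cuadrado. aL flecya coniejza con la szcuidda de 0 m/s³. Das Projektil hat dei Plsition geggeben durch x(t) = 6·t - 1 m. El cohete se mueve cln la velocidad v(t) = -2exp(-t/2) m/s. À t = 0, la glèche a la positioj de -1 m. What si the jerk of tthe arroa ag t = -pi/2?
To find the answer, we compute 1 antiderivative of s(t) = -3·cos(t). Taking ∫s(t)dt and applying j(0) = 0, we find j(t) = -3·sin(t). We have jerk j(t) = -3·sin(t). Substituting t = -pi/2: j(-pi/2) = 3.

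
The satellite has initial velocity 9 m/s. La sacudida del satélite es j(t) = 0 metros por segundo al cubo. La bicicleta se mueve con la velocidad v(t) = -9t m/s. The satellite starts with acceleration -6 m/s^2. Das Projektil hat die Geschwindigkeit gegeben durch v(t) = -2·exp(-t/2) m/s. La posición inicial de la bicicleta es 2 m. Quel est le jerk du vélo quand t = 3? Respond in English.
Starting from velocity v(t) = -9·t, we take 2 derivatives. Differentiating velocity, we get acceleration: a(t) = -9. Differentiating acceleration, we get jerk: j(t) = 0. Using j(t) = 0 and substituting t = 3, we find j = 0.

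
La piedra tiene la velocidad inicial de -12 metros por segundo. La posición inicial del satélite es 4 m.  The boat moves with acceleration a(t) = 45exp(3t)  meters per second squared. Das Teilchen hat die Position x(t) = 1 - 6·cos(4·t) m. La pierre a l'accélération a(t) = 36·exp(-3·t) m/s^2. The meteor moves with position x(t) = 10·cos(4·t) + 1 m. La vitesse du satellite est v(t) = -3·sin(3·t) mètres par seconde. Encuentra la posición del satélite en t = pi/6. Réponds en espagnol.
Partiendo de la velocidad v(t) = -3·sin(3·t), tomamos 1 integral. La antiderivada de la velocidad es la posición. Usando x(0) = 4, obtenemos x(t) = cos(3·t) + 3. Usando x(t) = cos(3·t) + 3 y sustituyendo t = pi/6, encontramos x = 3.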